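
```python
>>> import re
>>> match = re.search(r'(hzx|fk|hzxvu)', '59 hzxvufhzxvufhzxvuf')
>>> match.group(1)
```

'hzx'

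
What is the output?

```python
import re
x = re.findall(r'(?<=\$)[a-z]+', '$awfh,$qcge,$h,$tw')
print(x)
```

Lookahead/lookbehind check context without consuming it, so the matched span excludes the asserted characters.
`findall` yields the raw match text (4 of them) because the pattern has no groups.

['awfh', 'qcge', 'h', 'tw']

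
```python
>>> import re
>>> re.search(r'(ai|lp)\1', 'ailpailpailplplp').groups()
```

('lp',)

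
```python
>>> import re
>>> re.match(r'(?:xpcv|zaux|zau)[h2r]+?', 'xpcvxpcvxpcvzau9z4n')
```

None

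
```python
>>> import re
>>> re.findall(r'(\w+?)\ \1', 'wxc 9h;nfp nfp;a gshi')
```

A backreference is literal: `\1` must see the identical characters the first group matched.
Because there's exactly one group, `findall` drops the full match and keeps group 1 from the one hit.

['nfp']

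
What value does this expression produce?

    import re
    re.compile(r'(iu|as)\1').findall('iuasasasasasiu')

The backreference `\1` re-matches whatever the first group consumed, character for character.
With a single group, `findall` returns only what that group captured — 2 items.

['as', 'as']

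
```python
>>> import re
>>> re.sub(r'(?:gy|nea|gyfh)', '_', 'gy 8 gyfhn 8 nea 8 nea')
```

'_ 8 _fhn 8 _ 8 _'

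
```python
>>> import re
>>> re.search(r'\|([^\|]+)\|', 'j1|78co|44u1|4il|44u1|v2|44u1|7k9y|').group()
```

The match spans [2:8] → '|78co|'.

'|78co|'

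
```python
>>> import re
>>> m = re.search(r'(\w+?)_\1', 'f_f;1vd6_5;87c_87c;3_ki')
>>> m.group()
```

'f_f'

`\1` has to match the exact text group 1 already captured.
The match spans [0:3] → 'f_f'.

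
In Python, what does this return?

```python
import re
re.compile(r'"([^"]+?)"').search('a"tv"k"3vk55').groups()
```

('tv',)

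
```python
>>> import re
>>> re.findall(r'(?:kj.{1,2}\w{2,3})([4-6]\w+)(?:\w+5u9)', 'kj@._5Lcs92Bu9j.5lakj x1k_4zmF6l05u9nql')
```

Pattern: the literal 'kj', then 1 to 2 of any character, then 2 to 3 of a word character (non-capturing group); then a character in [4-6], then one or more of a word character (captured); then one or more of a word character, then the literal '5u9' (non-capturing group).
One capturing group, so `findall` returns just the captured substring from the one match — 1 in all.

['4zmF6l']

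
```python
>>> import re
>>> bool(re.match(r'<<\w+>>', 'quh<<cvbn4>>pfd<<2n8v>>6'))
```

`match` is anchored at position 0; if the pattern doesn't fit there, it returns None.
Here the pattern fails at index 0, so the call returns None, and `bool(None)` is False.

False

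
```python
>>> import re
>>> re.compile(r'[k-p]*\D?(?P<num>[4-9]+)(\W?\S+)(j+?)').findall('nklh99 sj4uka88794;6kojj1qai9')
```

The pattern matches zero or more of a character in [k-p], then optionally a non-digit; then one or more of a character in [4-9] (captured as 'num'); then optionally a non-word character, then one or more of a non-whitespace character (captured); then one or more of a literal 'j' (lazy) (captured).
Walking the string: at [0:24] match 'nklh99 sj4uka88794;6kojj', groups = ('99', ' sj4uka88794;6koj', 'j').
With 3 capturing groups, `findall` returns a 3-tuple per match.

[('99', ' sj4uka88794;6koj', 'j')]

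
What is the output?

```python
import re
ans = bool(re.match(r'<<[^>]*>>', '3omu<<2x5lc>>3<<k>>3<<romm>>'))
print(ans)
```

False

`re.match` won't scan ahead — the pattern has to work from the very first character.
Here position 0 doesn't satisfy it, so the call returns None, and `bool(None)` is False.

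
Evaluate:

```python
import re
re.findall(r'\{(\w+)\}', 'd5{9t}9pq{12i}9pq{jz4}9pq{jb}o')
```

With a single group, `findall` returns only what that group captured — 4 items.

['9t', '12i', 'jz4', 'jb']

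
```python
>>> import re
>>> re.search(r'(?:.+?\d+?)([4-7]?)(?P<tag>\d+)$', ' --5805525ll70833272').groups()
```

('', '0833272')

The match spans [0:20] → ' --5805525ll70833272'.
Captured: group 1 = '', group 2 = '0833272'.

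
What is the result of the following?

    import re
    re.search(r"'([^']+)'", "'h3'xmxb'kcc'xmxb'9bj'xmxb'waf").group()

"'h3'"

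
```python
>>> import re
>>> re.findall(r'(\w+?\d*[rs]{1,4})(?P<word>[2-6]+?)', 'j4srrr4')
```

This matches one or more of a word character (lazy), then zero or more of a digit, then 1 to 4 of one of [rs] (captured); then one or more of a character in [2-6] (lazy) (captured as 'word').
Scanning left to right: at [0:7] match 'j4srrr4', groups = ('j4srrr', '4').
With 2 capturing groups, `findall` returns a 2-tuple per match.

[('j4srrr', '4')]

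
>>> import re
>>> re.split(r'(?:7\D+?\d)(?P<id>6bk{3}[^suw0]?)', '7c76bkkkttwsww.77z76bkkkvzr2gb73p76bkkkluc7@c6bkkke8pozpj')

['', '6bkkkt', 'twsww.7', '6bkkkv', 'zr2gb73p76bkkkluc7@c6bkkke8pozpj']

The pattern matches the literal '7', then one or more of a non-digit (lazy), then a digit (non-capturing group); then the literal '6b', then exactly 3 of the literal 'k', then optionally any character except [suw0] (captured as 'id').
Matches to split on: at [0:9] → '7c76bkkkt'; at [16:25] → '7z76bkkkv'.
Because the pattern has a capturing group, `split` also inserts each captured text between the pieces.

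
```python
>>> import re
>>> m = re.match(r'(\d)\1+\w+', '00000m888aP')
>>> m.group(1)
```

'0'

After group 1 captures some text, `\1` only succeeds where that same text appears again.
With `match`, the pattern is implicitly anchored at the beginning.
The match spans [0:11] → '00000m888aP'.
Captured: group 1 = '0'.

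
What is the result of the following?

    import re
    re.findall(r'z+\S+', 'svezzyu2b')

['zzyu2b']

This matches one or more of a literal 'z'; then one or more of a non-whitespace character.
Walking the string: at [3:9] → 'zzyu2b'.
With no groups in the pattern, `findall` gives back each whole match — 1 here.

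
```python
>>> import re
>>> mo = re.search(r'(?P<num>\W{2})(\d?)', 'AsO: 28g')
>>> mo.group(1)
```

This matches exactly 2 of a non-word character (captured as 'num'); then optionally a digit (captured).
`re.search` scans for the first position where the pattern succeeds.
The match spans [3:6] → ': 2'.
Captured: group 1 = ': ', group 2 = '2'.

': '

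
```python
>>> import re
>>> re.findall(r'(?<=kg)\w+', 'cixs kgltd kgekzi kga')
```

The positive lookaround only admits positions where the adjacent text matches; those characters stay outside the span.
Matches: at [7:10] → 'ltd'; at [13:17] → 'ekzi'; at [20:21] → 'a'.
`findall` yields the raw match text (3 of them) because the pattern has no groups.

['ltd', 'ekzi', 'a']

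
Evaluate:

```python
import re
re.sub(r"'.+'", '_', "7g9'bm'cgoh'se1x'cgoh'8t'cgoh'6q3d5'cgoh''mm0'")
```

'7g9_'

Matches: at [3:46] → "'bm'cgoh'se1x'cgoh'8t'cgoh'6q3d5'cgoh''mm0'".
Each match is replaced by '_'.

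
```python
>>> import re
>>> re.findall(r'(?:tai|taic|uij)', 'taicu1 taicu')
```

['tai', 'tai']

Alternation isn't longest-match — the leftmost alternative that fits at this position is chosen.
`findall` yields the raw match text (2 of them) because the pattern has no groups.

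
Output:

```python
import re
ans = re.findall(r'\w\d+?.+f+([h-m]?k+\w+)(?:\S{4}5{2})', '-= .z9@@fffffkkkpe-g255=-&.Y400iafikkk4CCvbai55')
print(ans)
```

This matches a word character, then one or more of a digit (lazy); then one or more of any character, then one or more of the literal 'f'; then optionally a character in [h-m], then one or more of a literal 'k', then one or more of a word character (captured); then exactly 4 of a non-whitespace character, then exactly 2 of the literal '5' (non-capturing group).
Scanning left to right: at [4:47] match 'z9@@fffffkkkpe-g255=-&.Y400iafikkk4CCvbai55', group 1 = 'ikkk4CC'.
`findall` collects group 1 from the one match (1 total).

['ikkk4CC']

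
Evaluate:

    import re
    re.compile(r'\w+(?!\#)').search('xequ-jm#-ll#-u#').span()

(0, 4)

A negative assertion filters positions out without eating any characters.
The match spans [0:4] → 'xequ'.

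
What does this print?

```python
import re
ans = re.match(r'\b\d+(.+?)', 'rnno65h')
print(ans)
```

None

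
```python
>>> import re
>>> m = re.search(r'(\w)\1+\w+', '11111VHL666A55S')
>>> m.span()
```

(0, 15)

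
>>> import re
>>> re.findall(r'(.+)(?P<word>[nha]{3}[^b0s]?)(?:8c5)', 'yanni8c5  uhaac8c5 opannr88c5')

Pattern: one or more of any character (captured); then exactly 3 of one of [nha], then optionally any character except [b0s] (captured as 'word'); then the literal '8c', then a literal '5' (non-capturing group).
2 groups means the one result is a tuple of 2 captured strings — 1 here.

[('yanni8c5  u', 'haac')]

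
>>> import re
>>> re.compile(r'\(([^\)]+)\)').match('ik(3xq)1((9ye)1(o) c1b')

`match` is anchored at position 0; if the pattern doesn't fit there, it returns None.
Here the pattern fails at index 0, so the call returns None.

None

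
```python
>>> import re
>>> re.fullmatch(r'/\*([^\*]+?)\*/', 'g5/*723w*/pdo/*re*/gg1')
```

`fullmatch` succeeds only if the pattern covers the string from start to end.
Here there's no way to consume every character, so the call returns None.

None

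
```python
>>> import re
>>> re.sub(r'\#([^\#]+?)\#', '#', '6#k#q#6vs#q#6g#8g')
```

'6#q#q#8g'

Every occurrence is swapped for '#'.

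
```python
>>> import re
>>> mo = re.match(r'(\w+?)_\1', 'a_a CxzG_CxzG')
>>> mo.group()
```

`\1` is not a pattern — it's the concrete string captured by group 1, re-applied verbatim.
With `match`, the pattern is implicitly anchored at the beginning.
The match spans [0:3] → 'a_a'.
Captured: group 1 = 'a'.

'a_a'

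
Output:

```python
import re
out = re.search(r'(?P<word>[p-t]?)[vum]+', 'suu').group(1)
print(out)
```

This matches optionally a character in [p-t] (captured as 'word'); then one or more of one of [vum].
`re.search` scans for the first position where the pattern succeeds.
The match spans [0:3] → 'suu'.
Captured: group 1 = 's'.

s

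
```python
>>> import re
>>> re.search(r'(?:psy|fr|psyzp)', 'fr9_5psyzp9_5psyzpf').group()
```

'fr'

`re.search` scans for the first position where the pattern succeeds.
The match spans [0:2] → 'fr'.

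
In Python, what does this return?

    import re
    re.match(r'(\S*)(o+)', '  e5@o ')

None

The pattern matches zero or more of a non-whitespace character (captured); then one or more of a literal 'o' (captured).
`re.match` won't scan ahead — the pattern has to work from the very first character.
Here position 0 doesn't satisfy it, so the call returns None.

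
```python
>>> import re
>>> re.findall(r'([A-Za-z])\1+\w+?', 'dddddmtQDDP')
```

['d', 'D']

After group 1 captures some text, `\1` only succeeds where that same text appears again.
Scanning left to right: at [0:6] match 'dddddm', group 1 = 'd'; at [8:11] match 'DDP', group 1 = 'D'.
`findall` collects group 1 from each match (2 total).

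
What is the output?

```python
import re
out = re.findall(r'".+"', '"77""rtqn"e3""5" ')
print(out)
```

['"77""rtqn"e3""5"']

Since nothing is captured, `findall` lists the 1 matched substring directly.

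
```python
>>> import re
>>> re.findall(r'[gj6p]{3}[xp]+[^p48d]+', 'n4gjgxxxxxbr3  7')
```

No capturing groups, so `findall` returns the 1 full match string.

['gjgxxxxxbr3  7']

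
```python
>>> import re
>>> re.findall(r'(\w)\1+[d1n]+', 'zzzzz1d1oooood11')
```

['z', 'o']

A backreference is literal: `\1` must see the identical characters the first group matched.
Matches: at [0:8] match 'zzzzz1d1', group 1 = 'z'; at [8:16] match 'oooood11', group 1 = 'o'.
`findall` collects group 1 from each match (2 total).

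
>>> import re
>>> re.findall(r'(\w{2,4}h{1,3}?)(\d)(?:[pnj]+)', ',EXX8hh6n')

The pattern matches 2 to 4 of a word character, then 1 to 3 of a literal 'h' (lazy) (captured); then a digit (captured); then one or more of one of [pnj] (non-capturing group).
Scanning left to right: at [1:9] match 'EXX8hh6n', groups = ('EXX8hh', '6').
`findall` packs the 2 group values into a tuple for every match.

[('EXX8hh', '6')]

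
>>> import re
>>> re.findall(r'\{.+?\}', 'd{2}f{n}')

A non-greedy quantifier consumes as few characters as it can — just enough that the remainder of the pattern still matches from where it stops; whatever follows it matches normally.
Walking the string: at [1:4] → '{2}'; at [5:8] → '{n}'.
With no groups in the pattern, `findall` gives back each whole match — 2 here.

['{2}', '{n}']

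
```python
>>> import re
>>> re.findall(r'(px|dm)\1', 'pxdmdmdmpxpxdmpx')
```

A backreference is literal: `\1` must see the identical characters the first group matched.
One capturing group, so `findall` returns just the captured substring from each match — 2 in all.

['dm', 'px']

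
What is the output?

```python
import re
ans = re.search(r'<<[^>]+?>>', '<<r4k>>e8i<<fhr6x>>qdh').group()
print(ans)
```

<<r4k>>

The match spans [0:7] → '<<r4k>>'.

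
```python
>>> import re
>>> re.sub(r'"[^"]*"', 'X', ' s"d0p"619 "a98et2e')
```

' sX619 "a98et2e'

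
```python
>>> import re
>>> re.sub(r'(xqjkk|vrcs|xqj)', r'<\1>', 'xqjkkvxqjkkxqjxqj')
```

'<xqjkk>v<xqjkk><xqj><xqj>'

Branches in `(...|...)` are attempted left-to-right; the first branch that allows the whole pattern to succeed is taken.
Matches: at [0:5] → 'xqjkk'; at [6:11] → 'xqjkk'; at [11:14] → 'xqj'; at [14:17] → 'xqj'.
Each match is replaced using the text its own group 1 captured.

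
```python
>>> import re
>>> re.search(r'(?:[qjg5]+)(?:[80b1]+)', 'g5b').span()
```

(0, 3)

This matches one or more of one of [qjg5] (non-capturing group); then one or more of one of [80b1] (non-capturing group).
`search` walks the string left to right and returns the first match it finds.
The match spans [0:3] → 'g5b'.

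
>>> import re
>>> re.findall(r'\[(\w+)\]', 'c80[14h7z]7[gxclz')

Walking the string: at [3:10] match '[14h7z]', group 1 = '14h7z'.
With a single group, `findall` returns only what that group captured — 1 item.

['14h7z']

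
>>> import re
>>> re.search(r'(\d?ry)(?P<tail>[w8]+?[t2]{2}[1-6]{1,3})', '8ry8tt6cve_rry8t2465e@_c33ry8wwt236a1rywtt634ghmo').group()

The match spans [0:7] → '8ry8tt6'.

'8ry8tt6'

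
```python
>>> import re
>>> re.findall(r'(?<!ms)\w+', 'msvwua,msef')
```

['msvwua', 'msef']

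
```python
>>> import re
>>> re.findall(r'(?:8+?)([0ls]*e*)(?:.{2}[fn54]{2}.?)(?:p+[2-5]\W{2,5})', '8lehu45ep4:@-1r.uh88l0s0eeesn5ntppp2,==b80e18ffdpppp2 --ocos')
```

['le', 'l0s0eee', '0e']

One capturing group, so `findall` returns just the captured substring from each match — 3 in all.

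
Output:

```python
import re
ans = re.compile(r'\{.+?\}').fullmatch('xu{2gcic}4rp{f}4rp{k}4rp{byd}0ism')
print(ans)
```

None

For `fullmatch`, every character of the input must be accounted for by the pattern.
Here there's no way to consume every character, so the call returns None.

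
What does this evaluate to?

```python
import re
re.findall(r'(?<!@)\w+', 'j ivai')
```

['j', 'ivai']

`(?!…)`/`(?<!…)` only lets a position through if the neighbouring text does NOT match; no characters are consumed.
Matches: at [0:1] → 'j'; at [2:6] → 'ivai'.
Since nothing is captured, `findall` lists the 2 matched substrings directly.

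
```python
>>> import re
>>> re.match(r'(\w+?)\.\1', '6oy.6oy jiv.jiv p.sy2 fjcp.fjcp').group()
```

'6oy.6oy'

`re.match` won't scan ahead — the pattern has to work from the very first character.
The match spans [0:7] → '6oy.6oy'.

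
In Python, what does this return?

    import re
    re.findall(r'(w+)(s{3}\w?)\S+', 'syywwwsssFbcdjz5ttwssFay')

[('www', 'sssF')]

Pattern: one or more of a literal 'w' (captured); then exactly 3 of the literal 's', then optionally a word character (captured); then one or more of a non-whitespace character.
`findall` packs the 2 group values into a tuple for every match.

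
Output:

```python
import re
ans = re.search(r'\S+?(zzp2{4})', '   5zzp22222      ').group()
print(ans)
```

This matches one or more of a non-whitespace character (lazy); then the literal 'zzp', then exactly 4 of a literal '2' (captured).
`re.search` scans for the first position where the pattern succeeds.
The match spans [3:11] → '5zzp2222'.
Captured: group 1 = 'zzp2222'.

5zzp2222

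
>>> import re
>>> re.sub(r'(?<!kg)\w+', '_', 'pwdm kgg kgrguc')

'_ _ _'

The negative lookahead/lookbehind blocks any match where the forbidden context is present.
`sub` substitutes '_' at each match site.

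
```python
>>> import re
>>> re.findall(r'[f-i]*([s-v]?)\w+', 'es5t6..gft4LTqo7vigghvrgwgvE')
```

['', 't']

The pattern matches zero or more of a character in [f-i]; then optionally a character in [s-v] (captured); then one or more of a word character.
Scanning left to right: at [0:5] match 'es5t6', group 1 = ''; at [7:28] match 'gft4LTqo7vigghvrgwgvE', group 1 = 't'.
Because there's exactly one group, `findall` drops the full match and keeps group 1 from each hit.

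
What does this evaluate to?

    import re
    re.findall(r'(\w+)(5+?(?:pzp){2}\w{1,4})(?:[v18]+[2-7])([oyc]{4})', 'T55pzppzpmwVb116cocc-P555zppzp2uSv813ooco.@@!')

The pattern matches one or more of a word character (captured); then one or more of the literal '5' (lazy), then the literal 'pzp' repeated 2 times, then 1 to 4 of a word character (captured); then one or more of one of [v18], then a character in [2-7] (non-capturing group); then exactly 4 of one of [oyc] (captured).
With 3 capturing groups, `findall` returns a 3-tuple per match.

[('T5', '5pzppzpmwVb', 'cocc')]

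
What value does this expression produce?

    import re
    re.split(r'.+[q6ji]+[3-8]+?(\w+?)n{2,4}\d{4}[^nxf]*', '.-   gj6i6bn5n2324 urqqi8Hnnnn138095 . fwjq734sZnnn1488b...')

['', '34sZ', '']

The `?` after the quantifier makes it lazy — it takes as little as possible before letting the rest of the pattern try.
With a capturing group present, the delimiter's captured portion is kept in the result list.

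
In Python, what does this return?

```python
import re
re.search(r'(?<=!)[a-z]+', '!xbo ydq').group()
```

'xbo'

The lookaround is zero-width — it requires the adjacent text to match without consuming it, so the asserted text isn't part of the match.
`re.search` tries every starting position until one works.
The match spans [1:4] → 'xbo'.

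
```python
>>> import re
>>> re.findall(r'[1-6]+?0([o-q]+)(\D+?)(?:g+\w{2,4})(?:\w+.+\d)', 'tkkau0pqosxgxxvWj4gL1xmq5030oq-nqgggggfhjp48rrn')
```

[('oq', '-nq')]

Pattern: one or more of a character in [1-6] (lazy), then the literal '0'; then one or more of a character in [o-q] (captured); then one or more of a non-digit (lazy) (captured); then one or more of the literal 'g', then 2 to 4 of a word character (non-capturing group); then one or more of a word character, then one or more of any character, then a digit (non-capturing group).
Lazy quantifiers expand one character at a time until the remainder of the pattern can match.
Walking the string: at [26:44] match '30oq-nqgggggfhjp48', groups = ('oq', '-nq').
`findall` packs the 2 group values into a tuple for every match.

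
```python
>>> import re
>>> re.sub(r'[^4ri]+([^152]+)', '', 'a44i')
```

''

Pattern: one or more of any character except [4ri]; then one or more of any character except [152] (captured).
Matches: at [0:4] → 'a44i'.
Each match is replaced by ''.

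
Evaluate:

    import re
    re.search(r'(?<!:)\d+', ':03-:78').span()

(2, 3)

`(?!…)`/`(?<!…)` only lets a position through if the neighbouring text does NOT match; no characters are consumed.
The match spans [2:3] → '3'.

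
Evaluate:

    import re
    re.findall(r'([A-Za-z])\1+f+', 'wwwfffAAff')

A backreference is literal: `\1` must see the identical characters the first group matched.
`findall` collects group 1 from each match (2 total).

['w', 'A']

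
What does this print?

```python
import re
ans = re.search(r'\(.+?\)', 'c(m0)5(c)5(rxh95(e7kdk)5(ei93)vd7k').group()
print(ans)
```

(m0)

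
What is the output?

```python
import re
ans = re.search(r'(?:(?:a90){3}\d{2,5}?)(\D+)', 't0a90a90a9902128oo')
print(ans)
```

Pattern: the literal 'a90' repeated 3 times, then 2 to 5 of a digit (lazy) (non-capturing group); then one or more of a non-digit (captured).
Unlike `match`, `search` isn't anchored — it looks for the pattern anywhere in the string.
Here nothing in the string fits, so the call returns None.

None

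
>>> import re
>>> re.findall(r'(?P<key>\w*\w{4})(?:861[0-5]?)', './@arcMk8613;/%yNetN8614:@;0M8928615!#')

['arcMk', 'yNetN', '0M892']

Pattern: zero or more of a word character, then exactly 4 of a word character (captured as 'key'); then the literal '861', then optionally a character in [0-5] (non-capturing group).
Walking the string: at [3:12] match 'arcMk8613', group 1 = 'arcMk'; at [15:24] match 'yNetN8614', group 1 = 'yNetN'; at [27:36] match '0M8928615', group 1 = '0M892'.
With a single group, `findall` returns only what that group captured — 3 items.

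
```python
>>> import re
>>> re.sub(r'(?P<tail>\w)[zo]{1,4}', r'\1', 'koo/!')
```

This matches a word character (captured as 'tail'); then 1 to 4 of one of [zo].
Matches: at [0:3] → 'koo'.
The replacement refers to a captured group, so each match is rewritten using its own captured text.

'k/!'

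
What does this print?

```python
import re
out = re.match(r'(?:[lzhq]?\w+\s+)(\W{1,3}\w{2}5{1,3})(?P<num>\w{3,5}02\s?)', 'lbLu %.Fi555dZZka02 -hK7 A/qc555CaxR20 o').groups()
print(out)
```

This matches optionally one of [lzhq], then one or more of a word character, then one or more of whitespace (non-capturing group); then 1 to 3 of a non-word character, then exactly 2 of a word character, then 1 to 3 of the literal '5' (captured); then 3 to 5 of a word character, then the literal '02', then optionally whitespace (captured as 'num').
`re.match` won't scan ahead — the pattern has to work from the very first character.
The match spans [0:20] → 'lbLu %.Fi555dZZka02 '.
Captured: group 1 = '%.Fi555', group 2 = 'dZZka02 '.

('%.Fi555', 'dZZka02 ')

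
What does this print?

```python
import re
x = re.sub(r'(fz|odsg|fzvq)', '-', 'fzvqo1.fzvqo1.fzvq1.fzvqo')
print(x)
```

-vqo1.-vqo1.-vq1.-vqo

The regex engine tests alternatives in the order written; an earlier branch that matches wins even if a later one would match more.
Matches: at [0:2] → 'fz'; at [7:9] → 'fz'; at [14:16] → 'fz'; at [20:22] → 'fz'.
Every occurrence is swapped for '-'.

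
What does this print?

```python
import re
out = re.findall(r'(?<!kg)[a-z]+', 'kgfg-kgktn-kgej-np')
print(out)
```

['kgfg', 'kgktn', 'kgej', 'np']

A negative assertion filters positions out without eating any characters.
Walking the string: at [0:4] → 'kgfg'; at [5:10] → 'kgktn'; at [11:15] → 'kgej'; at [16:18] → 'np'.
With no groups in the pattern, `findall` gives back each whole match — 4 here.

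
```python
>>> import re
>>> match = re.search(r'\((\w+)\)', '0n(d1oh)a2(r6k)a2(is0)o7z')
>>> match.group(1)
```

'd1oh'

The match spans [2:8] → '(d1oh)'.
Captured: group 1 = 'd1oh'.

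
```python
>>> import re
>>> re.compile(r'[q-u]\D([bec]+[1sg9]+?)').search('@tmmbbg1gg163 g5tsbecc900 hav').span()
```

(16, 23)

The pattern matches a character in [q-u], then a non-digit; then one or more of one of [bec], then one or more of one of [1sg9] (lazy) (captured).
`search` walks the string left to right and returns the first match it finds.
The match spans [16:23] → 'tsbecc9'.
Captured: group 1 = 'becc9'.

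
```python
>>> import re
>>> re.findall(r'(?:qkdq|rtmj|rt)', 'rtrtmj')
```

Branches in `(...|...)` are attempted left-to-right; the first branch that allows the whole pattern to succeed is taken.
Walking the string: at [0:2] → 'rt'; at [2:6] → 'rtmj'.
With no groups in the pattern, `findall` gives back each whole match — 2 here.

['rt', 'rtmj']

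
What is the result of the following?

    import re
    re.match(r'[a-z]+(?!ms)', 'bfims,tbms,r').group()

`(?!…)`/`(?<!…)` only lets a position through if the neighbouring text does NOT match; no characters are consumed.
`match` is anchored at position 0; if the pattern doesn't fit there, it returns None.
The match spans [0:5] → 'bfims'.

'bfims'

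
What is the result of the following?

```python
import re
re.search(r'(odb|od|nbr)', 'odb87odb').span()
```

(0, 3)

`|` is ordered: at each position the engine commits to the first alternative that works.
`re.search` tries every starting position until one works.
The match spans [0:3] → 'odb'.
Captured: group 1 = 'odb'.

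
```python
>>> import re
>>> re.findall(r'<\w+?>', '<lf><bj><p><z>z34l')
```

['<lf>', '<bj>', '<p>', '<z>']

No capturing groups, so `findall` returns the 4 full match strings.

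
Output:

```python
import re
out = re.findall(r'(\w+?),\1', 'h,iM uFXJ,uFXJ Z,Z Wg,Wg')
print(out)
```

A backreference is literal: `\1` must see the identical characters the first group matched.
Because there's exactly one group, `findall` drops the full match and keeps group 1 from each hit.

['uFXJ', 'Z', 'Wg']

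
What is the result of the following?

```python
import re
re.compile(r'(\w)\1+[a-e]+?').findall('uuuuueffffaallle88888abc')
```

['u', 'f', 'l', '8']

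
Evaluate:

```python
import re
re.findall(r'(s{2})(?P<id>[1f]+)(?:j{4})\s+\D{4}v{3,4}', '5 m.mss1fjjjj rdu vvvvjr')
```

[('ss', '1f')]

This matches exactly 2 of a literal 's' (captured); then one or more of one of [1f] (captured as 'id'); then exactly 4 of a literal 'j' (non-capturing group); then one or more of whitespace, then exactly 4 of a non-digit, then 3 to 4 of a literal 'v'.
With 2 capturing groups, `findall` returns a 2-tuple per match.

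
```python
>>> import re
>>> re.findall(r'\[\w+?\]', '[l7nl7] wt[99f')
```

['[l7nl7]']

Scanning left to right: at [0:7] → '[l7nl7]'.
`findall` yields the raw match text (1 of them) because the pattern has no groups.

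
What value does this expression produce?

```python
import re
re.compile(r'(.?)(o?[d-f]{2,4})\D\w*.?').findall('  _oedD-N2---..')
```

[('_', 'oed')]

Pattern: optionally any character (captured); then optionally the literal 'o', then 2 to 4 of a character in [d-f] (captured); then a non-digit, then zero or more of a word character, then optionally any character.
Scanning left to right: at [2:8] match '_oedD-', groups = ('_', 'oed').
2 groups means the one result is a tuple of 2 captured strings — 1 here.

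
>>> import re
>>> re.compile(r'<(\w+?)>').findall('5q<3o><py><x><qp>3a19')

Walking the string: at [2:6] match '<3o>', group 1 = '3o'; at [6:10] match '<py>', group 1 = 'py'; at [10:13] match '<x>', group 1 = 'x'; at [13:17] match '<qp>', group 1 = 'qp'.
With a single group, `findall` returns only what that group captured — 4 items.

['3o', 'py', 'x', 'qp']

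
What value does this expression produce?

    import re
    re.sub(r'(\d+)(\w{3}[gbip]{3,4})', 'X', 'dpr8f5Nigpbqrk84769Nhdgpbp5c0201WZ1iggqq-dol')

'dprXqrkX5cXqq-dol'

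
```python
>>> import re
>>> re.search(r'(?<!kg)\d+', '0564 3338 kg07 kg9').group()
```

'0564'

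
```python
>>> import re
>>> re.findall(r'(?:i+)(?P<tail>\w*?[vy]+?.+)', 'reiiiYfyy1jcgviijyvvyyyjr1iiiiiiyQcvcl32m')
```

['Yfyy1jcgviijyvvyyyjr1iiiiiiyQcvcl32m']

The pattern matches one or more of a literal 'i' (non-capturing group); then zero or more of a word character (lazy), then one or more of one of [vy] (lazy), then one or more of any character (captured as 'tail').
One capturing group, so `findall` returns just the captured substring from the one match — 1 in all.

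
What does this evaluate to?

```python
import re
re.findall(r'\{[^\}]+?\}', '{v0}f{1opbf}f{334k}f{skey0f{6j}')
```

['{v0}', '{1opbf}', '{334k}', '{skey0f{6j}']

With no groups in the pattern, `findall` gives back each whole match — 4 here.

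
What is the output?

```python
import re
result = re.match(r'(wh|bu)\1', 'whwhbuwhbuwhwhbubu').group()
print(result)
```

After group 1 captures some text, `\1` only succeeds where that same text appears again.
With `match`, the pattern is implicitly anchored at the beginning.
The match spans [0:4] → 'whwh'.
Captured: group 1 = 'wh'.

whwh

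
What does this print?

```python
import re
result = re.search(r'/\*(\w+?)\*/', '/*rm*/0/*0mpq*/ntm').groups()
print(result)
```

('rm',)

`re.search` scans for the first position where the pattern succeeds.
The match spans [0:6] → '/*rm*/'.
Captured: group 1 = 'rm'.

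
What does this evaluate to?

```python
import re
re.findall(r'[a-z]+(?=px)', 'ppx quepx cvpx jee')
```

['p', 'que', 'cv']

Because the assertion is zero-width, the text it checks is not consumed and won't appear in the result.
With no groups in the pattern, `findall` gives back each whole match — 3 here.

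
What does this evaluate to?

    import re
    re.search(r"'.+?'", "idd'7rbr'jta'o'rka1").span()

The match spans [3:9] → "'7rbr'".

(3, 9)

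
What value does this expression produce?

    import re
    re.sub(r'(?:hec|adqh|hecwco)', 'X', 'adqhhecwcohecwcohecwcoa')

Branches in `(...|...)` are attempted left-to-right; the first branch that allows the whole pattern to succeed is taken.
Matches: at [0:4] → 'adqh'; at [4:7] → 'hec'; at [10:13] → 'hec'; at [16:19] → 'hec'.
`sub` substitutes 'X' at each match site.

'XXwcoXwcoXwcoa'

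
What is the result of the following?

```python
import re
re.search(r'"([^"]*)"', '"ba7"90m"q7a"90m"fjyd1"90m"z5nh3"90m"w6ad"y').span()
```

The match spans [0:5] → '"ba7"'.

(0, 5)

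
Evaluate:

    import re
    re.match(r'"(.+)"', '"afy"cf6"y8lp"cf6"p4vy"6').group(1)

'afy"cf6"y8lp"cf6"p4vy'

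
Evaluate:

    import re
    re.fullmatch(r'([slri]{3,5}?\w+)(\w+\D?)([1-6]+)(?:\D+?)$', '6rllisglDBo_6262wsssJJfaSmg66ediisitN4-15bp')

None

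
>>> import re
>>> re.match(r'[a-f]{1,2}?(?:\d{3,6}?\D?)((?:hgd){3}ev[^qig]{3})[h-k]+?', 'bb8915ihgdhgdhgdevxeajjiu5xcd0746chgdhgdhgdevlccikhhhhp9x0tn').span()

`re.match` only tries the pattern at the start of the string.
The match spans [0:22] → 'bb8915ihgdhgdhgdevxeaj'.

(0, 22)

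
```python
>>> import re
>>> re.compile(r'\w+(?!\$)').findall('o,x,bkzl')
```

`(?!…)`/`(?<!…)` only lets a position through if the neighbouring text does NOT match; no characters are consumed.
Scanning left to right: at [0:1] → 'o'; at [2:3] → 'x'; at [4:8] → 'bkzl'.
No capturing groups, so `findall` returns the 3 full match strings.

['o', 'x', 'bkzl']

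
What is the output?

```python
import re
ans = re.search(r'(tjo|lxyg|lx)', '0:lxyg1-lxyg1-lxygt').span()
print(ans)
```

`|` is ordered: at each position the engine commits to the first alternative that works.
Unlike `match`, `search` isn't anchored — it looks for the pattern anywhere in the string.
The match spans [2:6] → 'lxyg'.
Captured: group 1 = 'lxyg'.

(2, 6)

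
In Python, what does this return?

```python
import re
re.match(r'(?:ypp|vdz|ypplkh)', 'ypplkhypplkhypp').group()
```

With `match`, the pattern is implicitly anchored at the beginning.
The match spans [0:3] → 'ypp'.

'ypp'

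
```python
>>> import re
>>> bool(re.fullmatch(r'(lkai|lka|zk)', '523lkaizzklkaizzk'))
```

False

`re.fullmatch` is like wrapping the pattern in `^…$` (in single-line mode).
Here the pattern can't cover the whole string, so the call returns None, and `bool(None)` is False.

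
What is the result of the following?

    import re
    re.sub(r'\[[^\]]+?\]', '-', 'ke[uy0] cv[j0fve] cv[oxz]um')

'ke- cv- cv-um'

Matches: at [2:7] → '[uy0]'; at [10:17] → '[j0fve]'; at [20:25] → '[oxz]'.
Each match is replaced by '-'.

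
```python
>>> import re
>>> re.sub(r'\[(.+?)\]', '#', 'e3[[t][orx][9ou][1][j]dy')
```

'e3#####dy'

A non-greedy quantifier consumes as few characters as it can — just enough that the remainder of the pattern still matches from where it stops; whatever follows it matches normally.
Matches: at [2:6] → '[[t]'; at [6:11] → '[orx]'; at [11:16] → '[9ou]'; at [16:19] → '[1]'; at [19:22] → '[j]'.
Every occurrence is swapped for '#'.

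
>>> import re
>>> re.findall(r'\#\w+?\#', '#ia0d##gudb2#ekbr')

['#ia0d#', '#gudb2#']

Scanning left to right: at [0:6] → '#ia0d#'; at [6:13] → '#gudb2#'.
Since nothing is captured, `findall` lists the 2 matched substrings directly.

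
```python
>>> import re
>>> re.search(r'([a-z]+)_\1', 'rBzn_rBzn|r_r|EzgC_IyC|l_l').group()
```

'r_r'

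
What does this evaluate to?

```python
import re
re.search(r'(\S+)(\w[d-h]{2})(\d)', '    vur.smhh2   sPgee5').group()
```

'vur.smhh2'

The match spans [4:13] → 'vur.smhh2'.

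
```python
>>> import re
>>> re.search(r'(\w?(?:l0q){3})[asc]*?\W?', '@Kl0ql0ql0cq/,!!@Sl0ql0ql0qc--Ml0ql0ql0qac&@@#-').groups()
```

The match spans [17:27] → 'Sl0ql0ql0q'.
Captured: group 1 = 'Sl0ql0ql0q'.

('Sl0ql0ql0q',)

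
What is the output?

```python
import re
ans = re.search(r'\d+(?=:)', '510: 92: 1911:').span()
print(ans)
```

Because the assertion is zero-width, the text it checks is not consumed and won't appear in the result.
`re.search` tries every starting position until one works.
The match spans [0:3] → '510'.

(0, 3)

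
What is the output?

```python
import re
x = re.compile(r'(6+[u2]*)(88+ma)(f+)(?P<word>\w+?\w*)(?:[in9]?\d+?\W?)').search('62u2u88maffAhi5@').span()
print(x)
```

(0, 16)

Pattern: one or more of the literal '6', then zero or more of one of [u2] (captured); then the literal '8', then one or more of a literal '8', then the literal 'ma' (captured); then one or more of a literal 'f' (captured); then one or more of a word character (lazy), then zero or more of a word character (captured as 'word'); then optionally one of [in9], then one or more of a digit (lazy), then optionally a non-word character (non-capturing group).
The match spans [0:16] → '62u2u88maffAhi5@'.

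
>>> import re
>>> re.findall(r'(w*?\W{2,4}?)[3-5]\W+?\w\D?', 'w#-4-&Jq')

The pattern matches zero or more of the literal 'w' (lazy), then 2 to 4 of a non-word character (lazy) (captured); then a character in [3-5], then one or more of a non-word character (lazy); then a word character, then optionally a non-digit.
Scanning left to right: at [0:8] match 'w#-4-&Jq', group 1 = 'w#-'.
One capturing group, so `findall` returns just the captured substring from the one match — 1 in all.

['w#-']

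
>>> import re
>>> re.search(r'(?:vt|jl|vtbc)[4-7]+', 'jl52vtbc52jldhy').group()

`re.search` scans for the first position where the pattern succeeds.
The match spans [0:3] → 'jl5'.

'jl5'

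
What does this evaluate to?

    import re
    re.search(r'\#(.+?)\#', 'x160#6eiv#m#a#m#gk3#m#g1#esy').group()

'#6eiv#'

With the lazy modifier that quantifier settles for the fewest repetitions that let the rest of the pattern succeed (the atoms after it are unaffected and can still be greedy).
`re.search` scans for the first position where the pattern succeeds.
The match spans [4:10] → '#6eiv#'.
Captured: group 1 = '6eiv'.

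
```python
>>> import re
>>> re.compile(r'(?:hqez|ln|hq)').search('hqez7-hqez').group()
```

'hqez'

Branches in `(...|...)` are attempted left-to-right; the first branch that allows the whole pattern to succeed is taken.
The match spans [0:4] → 'hqez'.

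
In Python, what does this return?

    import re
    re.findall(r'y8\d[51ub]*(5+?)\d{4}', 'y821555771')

One capturing group, so `findall` returns just the captured substring from the one match — 1 in all.

['5']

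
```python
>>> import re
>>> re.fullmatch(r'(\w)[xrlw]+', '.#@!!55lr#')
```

This matches a word character (captured); then one or more of one of [xrlw].
For `fullmatch`, every character of the input must be accounted for by the pattern.
Here the pattern can't cover the whole string, so the call returns None.

None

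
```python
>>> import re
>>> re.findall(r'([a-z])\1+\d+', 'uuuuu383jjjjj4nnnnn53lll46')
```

`\1` has to match the exact text group 1 already captured.
Matches: at [0:8] match 'uuuuu383', group 1 = 'u'; at [8:14] match 'jjjjj4', group 1 = 'j'; at [14:21] match 'nnnnn53', group 1 = 'n'; at [21:26] match 'lll46', group 1 = 'l'.
One capturing group, so `findall` returns just the captured substring from each match — 4 in all.

['u', 'j', 'n', 'l']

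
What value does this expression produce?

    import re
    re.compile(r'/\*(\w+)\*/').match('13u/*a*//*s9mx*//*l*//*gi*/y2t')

None

`re.match` won't scan ahead — the pattern has to work from the very first character.
Here position 0 doesn't satisfy it, so the call returns None.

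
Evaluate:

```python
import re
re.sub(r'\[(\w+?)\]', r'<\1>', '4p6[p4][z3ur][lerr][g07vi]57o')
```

'4p6<p4><z3ur><lerr><g07vi>57o'

Matches: at [3:7] → '[p4]'; at [7:13] → '[z3ur]'; at [13:19] → '[lerr]'; at [19:26] → '[g07vi]'.
Each match is replaced using the text its own group 1 captured.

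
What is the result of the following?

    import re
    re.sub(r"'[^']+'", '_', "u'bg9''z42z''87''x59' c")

'u____ c'

`sub` substitutes '_' at each match site.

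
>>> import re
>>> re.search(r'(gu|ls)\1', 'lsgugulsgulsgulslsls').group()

'gugu'

The backreference `\1` re-matches whatever the first group consumed, character for character.
`search` walks the string left to right and returns the first match it finds.
The match spans [2:6] → 'gugu'.
Captured: group 1 = 'gu'.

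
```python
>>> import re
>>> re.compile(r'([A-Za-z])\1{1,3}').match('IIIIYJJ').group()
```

A backreference is literal: `\1` must see the identical characters the first group matched.
With `match`, the pattern is implicitly anchored at the beginning.
The match spans [0:4] → 'IIII'.
Captured: group 1 = 'I'.

'IIII'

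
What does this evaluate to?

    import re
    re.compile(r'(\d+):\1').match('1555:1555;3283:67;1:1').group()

`re.match` won't scan ahead — the pattern has to work from the very first character.
The match spans [0:9] → '1555:1555'.

'1555:1555'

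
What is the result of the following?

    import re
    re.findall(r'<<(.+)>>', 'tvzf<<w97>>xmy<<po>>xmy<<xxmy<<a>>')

['w97>>xmy<<po>>xmy<<xxmy<<a']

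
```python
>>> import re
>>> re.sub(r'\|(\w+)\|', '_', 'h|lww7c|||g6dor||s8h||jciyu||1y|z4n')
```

Matches: at [1:8] → '|lww7c|'; at [9:16] → '|g6dor|'; at [16:21] → '|s8h|'; at [21:28] → '|jciyu|'; at [28:32] → '|1y|'.
`sub` substitutes '_' at each match site.

'h_|____z4n'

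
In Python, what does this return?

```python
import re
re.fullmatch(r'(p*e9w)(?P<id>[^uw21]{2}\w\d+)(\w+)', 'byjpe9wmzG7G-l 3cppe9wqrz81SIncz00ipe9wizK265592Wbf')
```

None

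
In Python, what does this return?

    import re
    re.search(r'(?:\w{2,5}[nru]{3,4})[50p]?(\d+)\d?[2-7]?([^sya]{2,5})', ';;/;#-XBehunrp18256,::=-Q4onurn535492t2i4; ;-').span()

The match spans [6:24] → 'XBehunrp18256,::=-'.

(6, 24)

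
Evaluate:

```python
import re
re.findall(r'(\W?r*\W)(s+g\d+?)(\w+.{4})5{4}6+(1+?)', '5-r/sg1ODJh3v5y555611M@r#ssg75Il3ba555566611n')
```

[('@r#', 'ssg7', '5Il3ba', '1')]

This matches optionally a non-word character, then zero or more of the literal 'r', then a non-word character (captured); then one or more of a literal 's', then a literal 'g', then one or more of a digit (lazy) (captured); then one or more of a word character, then exactly 4 of any character (captured); then exactly 4 of the literal '5', then one or more of a literal '6'; then one or more of a literal '1' (lazy) (captured).
Because the quantifier is non-greedy, it stops expanding at the earliest point where the rest of the pattern can succeed.
Matches: at [22:43] match '@r#ssg75Il3ba55556661', groups = ('@r#', 'ssg7', '5Il3ba', '1').
Multiple groups make `findall` return tuples — one 4-tuple for the one match.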